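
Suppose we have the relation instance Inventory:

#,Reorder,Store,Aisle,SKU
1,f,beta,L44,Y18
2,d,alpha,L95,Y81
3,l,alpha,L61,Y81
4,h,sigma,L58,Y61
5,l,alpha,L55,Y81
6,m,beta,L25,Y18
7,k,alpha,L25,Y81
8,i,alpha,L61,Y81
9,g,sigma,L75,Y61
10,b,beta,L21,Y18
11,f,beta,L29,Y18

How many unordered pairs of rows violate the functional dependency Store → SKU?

0

Store=beta: all 4 rows agree on SKU — 0 pairs.
Store=alpha: all 5 rows agree on SKU — 0 pairs.
Store=sigma: all 2 rows agree on SKU — 0 pairs.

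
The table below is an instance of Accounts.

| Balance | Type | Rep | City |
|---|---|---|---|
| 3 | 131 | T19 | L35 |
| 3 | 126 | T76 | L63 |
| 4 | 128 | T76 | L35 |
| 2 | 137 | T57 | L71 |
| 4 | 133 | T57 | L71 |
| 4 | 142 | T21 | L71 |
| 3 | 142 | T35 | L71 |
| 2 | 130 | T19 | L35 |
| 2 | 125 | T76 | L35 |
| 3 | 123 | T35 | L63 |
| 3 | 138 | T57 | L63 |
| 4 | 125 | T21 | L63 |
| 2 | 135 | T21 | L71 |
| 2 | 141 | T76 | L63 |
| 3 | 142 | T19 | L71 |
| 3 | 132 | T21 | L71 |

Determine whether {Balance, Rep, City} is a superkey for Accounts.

All 16 rows have distinct {Balance, Rep, City} values, so {Balance, Rep, City} → (all attributes) holds and {Balance, Rep, City} is a superkey.

Yes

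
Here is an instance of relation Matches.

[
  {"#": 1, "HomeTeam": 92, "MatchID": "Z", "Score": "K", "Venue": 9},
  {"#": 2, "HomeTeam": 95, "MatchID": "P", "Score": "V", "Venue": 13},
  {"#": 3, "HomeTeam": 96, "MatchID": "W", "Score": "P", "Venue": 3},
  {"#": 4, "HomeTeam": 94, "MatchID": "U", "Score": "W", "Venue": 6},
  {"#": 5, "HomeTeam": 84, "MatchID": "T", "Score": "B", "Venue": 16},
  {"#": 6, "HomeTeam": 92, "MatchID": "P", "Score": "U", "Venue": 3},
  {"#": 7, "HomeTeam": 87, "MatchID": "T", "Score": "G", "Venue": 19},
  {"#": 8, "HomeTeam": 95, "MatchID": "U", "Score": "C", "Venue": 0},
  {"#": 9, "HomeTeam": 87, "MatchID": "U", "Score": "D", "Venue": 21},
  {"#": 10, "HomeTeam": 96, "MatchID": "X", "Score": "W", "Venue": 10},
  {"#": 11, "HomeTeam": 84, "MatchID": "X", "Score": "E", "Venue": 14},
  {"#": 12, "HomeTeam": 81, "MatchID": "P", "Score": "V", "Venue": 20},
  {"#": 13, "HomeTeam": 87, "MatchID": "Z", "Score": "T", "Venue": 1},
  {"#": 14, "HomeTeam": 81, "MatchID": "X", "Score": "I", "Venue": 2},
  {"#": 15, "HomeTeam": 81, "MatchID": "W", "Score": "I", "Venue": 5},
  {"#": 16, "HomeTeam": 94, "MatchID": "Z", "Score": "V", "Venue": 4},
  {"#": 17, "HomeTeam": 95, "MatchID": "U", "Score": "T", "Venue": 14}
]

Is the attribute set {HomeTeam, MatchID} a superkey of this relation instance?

Rows 8 and 17 have the same {HomeTeam, MatchID} value (HomeTeam=95, MatchID=U) but are distinct tuples, so {HomeTeam, MatchID} does not determine every attribute — not a superkey.

No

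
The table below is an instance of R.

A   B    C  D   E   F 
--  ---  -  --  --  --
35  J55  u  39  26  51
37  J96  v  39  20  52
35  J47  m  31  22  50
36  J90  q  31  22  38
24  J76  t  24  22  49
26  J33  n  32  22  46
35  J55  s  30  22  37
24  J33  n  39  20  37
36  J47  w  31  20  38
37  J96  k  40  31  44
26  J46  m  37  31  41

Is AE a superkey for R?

Two distinct rows share (A=35, E=22), so AE does not determine every attribute — not a superkey.

No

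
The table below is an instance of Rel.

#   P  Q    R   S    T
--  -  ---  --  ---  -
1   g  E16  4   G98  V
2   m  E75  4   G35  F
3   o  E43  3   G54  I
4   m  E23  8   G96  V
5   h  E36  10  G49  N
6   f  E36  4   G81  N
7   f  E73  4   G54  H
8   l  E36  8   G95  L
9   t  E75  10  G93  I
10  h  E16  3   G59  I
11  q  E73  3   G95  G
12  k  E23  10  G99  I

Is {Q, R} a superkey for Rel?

Yes

All 12 rows have distinct {Q, R} values, so {Q, R} → (all attributes) holds and {Q, R} is a superkey.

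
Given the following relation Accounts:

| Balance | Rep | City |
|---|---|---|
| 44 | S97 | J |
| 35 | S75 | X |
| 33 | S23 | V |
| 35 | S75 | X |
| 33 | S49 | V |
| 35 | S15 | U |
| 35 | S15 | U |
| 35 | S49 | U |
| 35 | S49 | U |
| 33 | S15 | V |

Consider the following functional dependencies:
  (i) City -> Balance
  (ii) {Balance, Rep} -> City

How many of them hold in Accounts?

(i) City -> Balance: every LHS value maps to a single RHS value — holds.
(ii) {Balance, Rep} -> City: every LHS value maps to a single RHS value — holds.
2 of the 2 dependencies hold.

2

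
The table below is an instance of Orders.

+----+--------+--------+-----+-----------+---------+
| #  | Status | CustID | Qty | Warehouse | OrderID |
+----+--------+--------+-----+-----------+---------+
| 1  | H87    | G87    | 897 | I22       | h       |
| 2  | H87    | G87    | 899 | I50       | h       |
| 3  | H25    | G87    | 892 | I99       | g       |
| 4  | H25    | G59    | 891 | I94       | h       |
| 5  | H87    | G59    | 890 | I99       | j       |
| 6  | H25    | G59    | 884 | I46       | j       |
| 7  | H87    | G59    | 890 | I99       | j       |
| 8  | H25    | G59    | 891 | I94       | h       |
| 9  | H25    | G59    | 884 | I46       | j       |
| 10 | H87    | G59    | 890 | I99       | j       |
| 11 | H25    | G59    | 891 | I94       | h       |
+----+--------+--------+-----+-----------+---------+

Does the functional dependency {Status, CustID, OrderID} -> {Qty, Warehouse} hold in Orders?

(Status=H87, CustID=G87, OrderID=h): rows 1, 2 → {Qty,Warehouse} takes values {(897, I22), (899, I50)} — violation
(Status=H25, CustID=G87, OrderID=g): row 3 → {Qty,Warehouse} = (892, I99) ✓
(Status=H25, CustID=G59, OrderID=h): rows 4, 8, 11 → {Qty,Warehouse} = (891, I94), (891, I94), (891, I94) ✓
(Status=H87, CustID=G59, OrderID=j): rows 5, 7, 10 → {Qty,Warehouse} = (890, I99), (890, I99), (890, I99) ✓
(Status=H25, CustID=G59, OrderID=j): rows 6, 9 → {Qty,Warehouse} = (884, I46), (884, I46) ✓
Two rows agree on {Status, CustID, OrderID} but differ on {Qty, Warehouse}, so {Status, CustID, OrderID} -> {Qty, Warehouse} does not hold.

No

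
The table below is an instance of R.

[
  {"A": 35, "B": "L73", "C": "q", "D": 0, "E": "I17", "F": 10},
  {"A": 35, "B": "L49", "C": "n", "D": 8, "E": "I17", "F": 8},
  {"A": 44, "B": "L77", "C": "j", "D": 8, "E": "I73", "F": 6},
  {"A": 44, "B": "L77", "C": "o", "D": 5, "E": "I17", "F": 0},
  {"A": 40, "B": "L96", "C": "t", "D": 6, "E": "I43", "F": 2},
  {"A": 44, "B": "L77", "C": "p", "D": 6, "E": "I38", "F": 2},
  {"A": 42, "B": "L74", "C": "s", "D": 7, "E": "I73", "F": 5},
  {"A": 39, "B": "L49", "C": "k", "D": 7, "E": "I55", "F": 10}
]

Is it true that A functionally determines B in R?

A=35: 2 rows → B takes values {L73, L49} — violation
A=44: 3 rows → B = L77, L77, L77 ✓
A=40: 1 row → B = L96 ✓
A=42: 1 row → B = L74 ✓
A=39: 1 row → B = L49 ✓
Two rows agree on A but differ on B, so A -> B does not hold.

No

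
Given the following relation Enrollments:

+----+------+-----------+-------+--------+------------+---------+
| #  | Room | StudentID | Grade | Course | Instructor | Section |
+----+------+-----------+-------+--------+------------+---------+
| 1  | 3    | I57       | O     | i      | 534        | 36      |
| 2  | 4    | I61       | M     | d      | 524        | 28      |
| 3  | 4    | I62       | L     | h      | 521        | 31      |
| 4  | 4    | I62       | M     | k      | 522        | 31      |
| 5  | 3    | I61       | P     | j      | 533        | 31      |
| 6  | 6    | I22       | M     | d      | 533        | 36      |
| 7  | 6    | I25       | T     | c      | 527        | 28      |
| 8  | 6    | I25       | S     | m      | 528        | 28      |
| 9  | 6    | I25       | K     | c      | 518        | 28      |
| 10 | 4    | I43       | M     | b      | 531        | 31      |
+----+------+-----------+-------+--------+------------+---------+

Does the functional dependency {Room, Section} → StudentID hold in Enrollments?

No

(Room=3, Section=36): row 1 → StudentID = I57 ✓
(Room=4, Section=28): row 2 → StudentID = I61 ✓
(Room=4, Section=31): rows 3, 4, 10 → StudentID takes values {I62, I43} — violation
(Room=3, Section=31): row 5 → StudentID = I61 ✓
(Room=6, Section=36): row 6 → StudentID = I22 ✓
(Room=6, Section=28): rows 7, 8, 9 → StudentID = I25, I25, I25 ✓
Two rows agree on {Room, Section} but differ on StudentID, so {Room, Section} → StudentID does not hold.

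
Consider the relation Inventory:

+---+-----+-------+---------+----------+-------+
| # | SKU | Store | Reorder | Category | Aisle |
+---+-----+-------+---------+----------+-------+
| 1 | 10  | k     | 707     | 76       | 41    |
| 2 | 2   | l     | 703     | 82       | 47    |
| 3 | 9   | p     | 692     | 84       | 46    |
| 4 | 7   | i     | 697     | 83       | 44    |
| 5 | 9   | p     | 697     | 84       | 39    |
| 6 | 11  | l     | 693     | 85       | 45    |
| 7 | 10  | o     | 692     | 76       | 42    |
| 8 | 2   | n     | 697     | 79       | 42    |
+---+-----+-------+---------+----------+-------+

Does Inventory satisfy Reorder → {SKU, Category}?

Reorder=707: row 1 → {SKU,Category} = (10, 76) ✓
Reorder=703: row 2 → {SKU,Category} = (2, 82) ✓
Reorder=692: rows 3, 7 → {SKU,Category} takes values {(9, 84), (10, 76)} — violation
Reorder=697: rows 4, 5, 8 → {SKU,Category} takes values {(7, 83), (9, 84), (2, 79)} — violation
Reorder=693: row 6 → {SKU,Category} = (11, 85) ✓
Two rows agree on Reorder but differ on {SKU, Category}, so Reorder → {SKU, Category} does not hold.

No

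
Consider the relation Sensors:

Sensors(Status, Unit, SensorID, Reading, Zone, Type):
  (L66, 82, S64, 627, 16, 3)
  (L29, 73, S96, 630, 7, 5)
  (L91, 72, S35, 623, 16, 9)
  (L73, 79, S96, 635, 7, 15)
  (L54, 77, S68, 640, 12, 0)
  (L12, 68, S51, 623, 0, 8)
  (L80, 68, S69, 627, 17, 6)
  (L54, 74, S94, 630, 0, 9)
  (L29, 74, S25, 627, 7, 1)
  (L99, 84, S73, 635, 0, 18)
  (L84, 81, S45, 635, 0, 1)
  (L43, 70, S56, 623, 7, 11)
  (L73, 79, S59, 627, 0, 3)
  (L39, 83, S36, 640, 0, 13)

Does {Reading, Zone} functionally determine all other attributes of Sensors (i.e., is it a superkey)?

Two distinct rows share (Reading=635, Zone=0), so {Reading, Zone} does not determine every attribute — not a superkey.

No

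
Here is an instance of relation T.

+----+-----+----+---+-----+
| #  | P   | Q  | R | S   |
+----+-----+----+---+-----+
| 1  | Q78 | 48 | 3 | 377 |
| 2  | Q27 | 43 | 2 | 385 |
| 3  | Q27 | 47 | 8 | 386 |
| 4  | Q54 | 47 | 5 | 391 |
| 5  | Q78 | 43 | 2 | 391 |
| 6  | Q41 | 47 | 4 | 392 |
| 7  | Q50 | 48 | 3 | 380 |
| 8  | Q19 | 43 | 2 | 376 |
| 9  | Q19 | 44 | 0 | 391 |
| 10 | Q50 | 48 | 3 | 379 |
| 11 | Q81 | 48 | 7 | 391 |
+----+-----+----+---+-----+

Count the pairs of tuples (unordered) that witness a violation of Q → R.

Q=48: violating pairs (1,11), (7,11), (10,11) — 3 pairs.
Q=43: all 3 rows agree on R — 0 pairs.
Q=47: violating pairs (3,4), (3,6), (4,6) — 3 pairs.

6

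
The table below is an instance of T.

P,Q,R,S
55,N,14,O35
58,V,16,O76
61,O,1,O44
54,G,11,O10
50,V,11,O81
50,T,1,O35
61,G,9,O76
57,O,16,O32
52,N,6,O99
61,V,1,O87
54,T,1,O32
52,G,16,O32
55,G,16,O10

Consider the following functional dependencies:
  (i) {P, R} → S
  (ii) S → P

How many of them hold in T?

(i) {P, R} → S: (P=61, R=1): 2 rows → S takes values {O44, O87} — violation — fails.
(ii) S → P: S=O35: 2 rows → P takes values {55, 50} — violation; S=O76: 2 rows → P takes values {58, 61} — violation; S=O10: 2 rows → P takes values {54, 55} — violation; S=O32: 3 rows → P takes values {57, 54, 52} — violation — fails.
None of the 2 dependencies hold.

0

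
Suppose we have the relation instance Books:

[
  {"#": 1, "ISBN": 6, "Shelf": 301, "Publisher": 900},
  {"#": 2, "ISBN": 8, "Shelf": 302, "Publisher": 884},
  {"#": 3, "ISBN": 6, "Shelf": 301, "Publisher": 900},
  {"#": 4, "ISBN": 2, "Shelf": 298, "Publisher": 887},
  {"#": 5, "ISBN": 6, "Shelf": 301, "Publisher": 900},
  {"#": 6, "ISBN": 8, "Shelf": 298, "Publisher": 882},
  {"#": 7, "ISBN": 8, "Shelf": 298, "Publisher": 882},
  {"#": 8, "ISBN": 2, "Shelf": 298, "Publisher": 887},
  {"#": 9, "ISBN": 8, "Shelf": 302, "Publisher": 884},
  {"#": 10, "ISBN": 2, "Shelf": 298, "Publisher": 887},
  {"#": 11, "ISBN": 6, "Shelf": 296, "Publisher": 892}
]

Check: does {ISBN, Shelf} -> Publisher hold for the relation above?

Yes

(ISBN=6, Shelf=301): rows 1, 3, 5 → Publisher = 900, 900, 900 ✓
(ISBN=8, Shelf=302): rows 2, 9 → Publisher = 884, 884 ✓
(ISBN=2, Shelf=298): rows 4, 8, 10 → Publisher = 887, 887, 887 ✓
(ISBN=8, Shelf=298): rows 6, 7 → Publisher = 882, 882 ✓
(ISBN=6, Shelf=296): row 11 → Publisher = 892 ✓
Every {ISBN, Shelf} value is associated with a single Publisher value, so {ISBN, Shelf} -> Publisher holds.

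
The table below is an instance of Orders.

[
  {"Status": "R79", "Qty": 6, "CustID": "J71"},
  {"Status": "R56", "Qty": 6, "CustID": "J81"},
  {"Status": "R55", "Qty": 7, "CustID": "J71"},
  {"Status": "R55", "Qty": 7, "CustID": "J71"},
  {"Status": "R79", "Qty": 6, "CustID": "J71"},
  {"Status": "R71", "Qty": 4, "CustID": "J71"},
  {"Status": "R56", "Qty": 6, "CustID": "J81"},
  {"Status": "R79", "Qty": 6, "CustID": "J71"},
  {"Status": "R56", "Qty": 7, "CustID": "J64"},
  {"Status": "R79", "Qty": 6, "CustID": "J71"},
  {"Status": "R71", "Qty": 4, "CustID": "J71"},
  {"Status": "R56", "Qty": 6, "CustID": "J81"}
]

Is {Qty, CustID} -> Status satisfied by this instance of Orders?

Yes

(Qty=6, CustID=J71): 4 rows → Status = R79, R79, R79, R79 ✓
(Qty=6, CustID=J81): 3 rows → Status = R56, R56, R56 ✓
(Qty=7, CustID=J71): 2 rows → Status = R55, R55 ✓
(Qty=4, CustID=J71): 2 rows → Status = R71, R71 ✓
(Qty=7, CustID=J64): 1 row → Status = R56 ✓
Every {Qty, CustID} value is associated with a single Status value, so {Qty, CustID} -> Status holds.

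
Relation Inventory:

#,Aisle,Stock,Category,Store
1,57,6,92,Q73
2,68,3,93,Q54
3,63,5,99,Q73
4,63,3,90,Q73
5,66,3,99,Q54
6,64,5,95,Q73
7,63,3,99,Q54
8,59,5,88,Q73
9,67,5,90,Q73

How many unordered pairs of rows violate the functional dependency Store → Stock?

Store=Q73: violating pairs (1,3), (1,4), (1,6), (1,8), (1,9), (3,4), (4,6), (4,8), (4,9) — 9 pairs.
Store=Q54: all 3 rows agree on Stock — 0 pairs.

9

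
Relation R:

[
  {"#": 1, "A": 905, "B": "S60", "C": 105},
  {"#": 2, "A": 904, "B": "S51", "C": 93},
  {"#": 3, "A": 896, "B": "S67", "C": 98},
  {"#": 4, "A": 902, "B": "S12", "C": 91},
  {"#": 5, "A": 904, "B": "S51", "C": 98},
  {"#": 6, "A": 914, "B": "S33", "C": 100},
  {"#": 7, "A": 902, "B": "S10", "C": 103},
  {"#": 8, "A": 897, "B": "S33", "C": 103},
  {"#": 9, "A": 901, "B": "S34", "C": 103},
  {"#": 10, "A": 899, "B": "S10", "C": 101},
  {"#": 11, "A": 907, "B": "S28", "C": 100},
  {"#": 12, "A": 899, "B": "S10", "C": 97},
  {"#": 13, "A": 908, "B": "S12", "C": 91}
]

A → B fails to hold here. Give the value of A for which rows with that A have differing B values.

A=905: row 1 → B = S60 ✓
A=904: rows 2, 5 → B = S51, S51 ✓
A=896: row 3 → B = S67 ✓
A=902: rows 4, 7 → B takes values {S12, S10} — violation
A=914: row 6 → B = S33 ✓
A=897: row 8 → B = S33 ✓
A=901: row 9 → B = S34 ✓
A=899: rows 10, 12 → B = S10, S10 ✓
A=907: row 11 → B = S28 ✓
A=908: row 13 → B = S12 ✓
The only A value with inconsistent B is A=902.

902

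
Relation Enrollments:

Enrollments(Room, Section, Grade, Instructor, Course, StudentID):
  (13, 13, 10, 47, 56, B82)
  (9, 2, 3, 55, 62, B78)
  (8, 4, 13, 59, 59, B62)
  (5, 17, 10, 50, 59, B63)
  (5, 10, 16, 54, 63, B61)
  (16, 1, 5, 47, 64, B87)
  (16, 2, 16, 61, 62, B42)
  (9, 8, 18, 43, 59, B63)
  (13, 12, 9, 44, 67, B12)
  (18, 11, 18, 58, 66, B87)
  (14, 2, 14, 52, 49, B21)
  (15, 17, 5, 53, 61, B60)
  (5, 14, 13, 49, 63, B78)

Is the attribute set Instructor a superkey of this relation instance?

No

Two distinct rows share Instructor=47, so Instructor does not determine every attribute — not a superkey.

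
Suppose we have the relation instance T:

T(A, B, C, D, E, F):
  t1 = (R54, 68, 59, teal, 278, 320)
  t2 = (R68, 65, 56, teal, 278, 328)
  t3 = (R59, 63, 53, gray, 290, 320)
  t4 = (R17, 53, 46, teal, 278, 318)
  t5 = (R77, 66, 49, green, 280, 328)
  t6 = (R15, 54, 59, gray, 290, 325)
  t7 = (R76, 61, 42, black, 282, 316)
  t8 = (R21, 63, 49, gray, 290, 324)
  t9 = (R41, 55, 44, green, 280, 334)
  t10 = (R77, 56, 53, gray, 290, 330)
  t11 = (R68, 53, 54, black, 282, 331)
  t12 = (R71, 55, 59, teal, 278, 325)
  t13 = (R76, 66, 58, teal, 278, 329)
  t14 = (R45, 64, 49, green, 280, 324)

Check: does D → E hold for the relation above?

D=teal: rows 1, 2, 4, 12, 13 → E = 278, 278, 278, 278, 278 ✓
D=gray: rows 3, 6, 8, 10 → E = 290, 290, 290, 290 ✓
D=green: rows 5, 9, 14 → E = 280, 280, 280 ✓
D=black: rows 7, 11 → E = 282, 282 ✓
Every D value is associated with a single E value, so D → E holds.

Yes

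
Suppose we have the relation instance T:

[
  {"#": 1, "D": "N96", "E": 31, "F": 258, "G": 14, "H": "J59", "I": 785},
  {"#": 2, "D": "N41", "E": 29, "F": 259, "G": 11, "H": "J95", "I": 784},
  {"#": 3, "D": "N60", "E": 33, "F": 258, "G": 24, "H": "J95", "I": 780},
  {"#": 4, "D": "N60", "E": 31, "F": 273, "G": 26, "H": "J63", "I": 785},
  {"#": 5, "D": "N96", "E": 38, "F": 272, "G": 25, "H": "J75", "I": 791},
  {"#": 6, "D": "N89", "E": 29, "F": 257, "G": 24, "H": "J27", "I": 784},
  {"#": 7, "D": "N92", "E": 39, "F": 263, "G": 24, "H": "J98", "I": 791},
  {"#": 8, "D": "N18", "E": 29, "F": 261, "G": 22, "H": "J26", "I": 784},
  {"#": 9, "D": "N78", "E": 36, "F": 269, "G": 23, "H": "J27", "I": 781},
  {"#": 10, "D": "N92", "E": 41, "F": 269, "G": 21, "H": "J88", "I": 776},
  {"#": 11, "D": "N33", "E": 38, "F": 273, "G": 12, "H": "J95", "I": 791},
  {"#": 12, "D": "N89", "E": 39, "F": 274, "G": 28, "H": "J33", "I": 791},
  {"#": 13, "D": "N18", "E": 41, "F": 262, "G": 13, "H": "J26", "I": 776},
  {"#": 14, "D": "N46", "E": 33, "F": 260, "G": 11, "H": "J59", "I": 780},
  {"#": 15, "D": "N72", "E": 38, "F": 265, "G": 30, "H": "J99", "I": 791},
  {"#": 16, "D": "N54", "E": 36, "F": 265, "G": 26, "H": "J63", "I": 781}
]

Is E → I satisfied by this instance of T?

Yes

E=31: rows 1, 4 → I = 785, 785 ✓
E=29: rows 2, 6, 8 → I = 784, 784, 784 ✓
E=33: rows 3, 14 → I = 780, 780 ✓
E=38: rows 5, 11, 15 → I = 791, 791, 791 ✓
E=39: rows 7, 12 → I = 791, 791 ✓
E=36: rows 9, 16 → I = 781, 781 ✓
E=41: rows 10, 13 → I = 776, 776 ✓
Every E value is associated with a single I value, so E → I holds.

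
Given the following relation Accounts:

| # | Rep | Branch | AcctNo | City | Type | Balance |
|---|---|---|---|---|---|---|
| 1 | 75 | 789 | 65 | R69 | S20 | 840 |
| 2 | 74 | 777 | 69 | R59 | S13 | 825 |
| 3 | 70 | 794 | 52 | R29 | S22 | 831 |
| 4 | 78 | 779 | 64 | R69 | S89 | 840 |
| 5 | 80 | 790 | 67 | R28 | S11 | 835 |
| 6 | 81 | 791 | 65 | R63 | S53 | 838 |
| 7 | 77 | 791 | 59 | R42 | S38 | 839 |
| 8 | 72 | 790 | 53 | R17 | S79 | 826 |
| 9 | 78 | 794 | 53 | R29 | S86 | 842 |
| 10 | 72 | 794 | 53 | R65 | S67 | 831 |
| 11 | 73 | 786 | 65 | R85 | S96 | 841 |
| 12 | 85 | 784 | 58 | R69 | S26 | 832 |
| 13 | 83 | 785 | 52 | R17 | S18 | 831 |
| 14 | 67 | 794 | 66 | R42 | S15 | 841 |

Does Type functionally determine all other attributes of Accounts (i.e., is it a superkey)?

All 14 rows have distinct Type values, so Type → (all attributes) holds and Type is a superkey.

Yes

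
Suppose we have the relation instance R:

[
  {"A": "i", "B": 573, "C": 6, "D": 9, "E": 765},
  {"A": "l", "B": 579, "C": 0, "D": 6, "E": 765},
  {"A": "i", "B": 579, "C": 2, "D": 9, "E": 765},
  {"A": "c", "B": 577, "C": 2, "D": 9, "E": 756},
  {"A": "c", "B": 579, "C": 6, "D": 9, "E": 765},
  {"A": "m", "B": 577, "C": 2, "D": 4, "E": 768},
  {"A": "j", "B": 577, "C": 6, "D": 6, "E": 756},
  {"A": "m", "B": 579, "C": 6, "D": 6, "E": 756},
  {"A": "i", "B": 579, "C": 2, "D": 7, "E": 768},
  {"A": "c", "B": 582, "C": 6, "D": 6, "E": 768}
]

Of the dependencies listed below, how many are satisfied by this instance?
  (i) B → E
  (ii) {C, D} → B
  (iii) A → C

0

(i) B → E: B=579: 5 rows → E takes values {765, 756, 768} — violation; B=577: 3 rows → E takes values {756, 768} — violation — fails.
(ii) {C, D} → B: (C=6, D=9): 2 rows → B takes values {573, 579} — violation; (C=2, D=9): 2 rows → B takes values {579, 577} — violation; (C=6, D=6): 3 rows → B takes values {577, 579, 582} — violation — fails.
(iii) A → C: A=i: 3 rows → C takes values {6, 2} — violation; A=c: 3 rows → C takes values {2, 6} — violation; A=m: 2 rows → C takes values {2, 6} — violation — fails.
None of the 3 dependencies hold.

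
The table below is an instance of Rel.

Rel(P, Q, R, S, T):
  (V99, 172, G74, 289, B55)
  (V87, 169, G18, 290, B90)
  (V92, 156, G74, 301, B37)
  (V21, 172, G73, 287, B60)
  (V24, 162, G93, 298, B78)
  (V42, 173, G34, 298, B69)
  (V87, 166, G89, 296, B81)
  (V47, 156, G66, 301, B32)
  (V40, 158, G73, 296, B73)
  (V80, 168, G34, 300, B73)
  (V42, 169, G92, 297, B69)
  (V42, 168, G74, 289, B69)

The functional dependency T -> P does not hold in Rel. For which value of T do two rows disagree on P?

B73

T=B55: 1 row → P = V99 ✓
T=B90: 1 row → P = V87 ✓
T=B37: 1 row → P = V92 ✓
T=B60: 1 row → P = V21 ✓
T=B78: 1 row → P = V24 ✓
T=B69: 3 rows → P = V42, V42, V42 ✓
T=B81: 1 row → P = V87 ✓
T=B32: 1 row → P = V47 ✓
T=B73: 2 rows → P takes values {V40, V80} — violation
The only T value with inconsistent P is T=B73.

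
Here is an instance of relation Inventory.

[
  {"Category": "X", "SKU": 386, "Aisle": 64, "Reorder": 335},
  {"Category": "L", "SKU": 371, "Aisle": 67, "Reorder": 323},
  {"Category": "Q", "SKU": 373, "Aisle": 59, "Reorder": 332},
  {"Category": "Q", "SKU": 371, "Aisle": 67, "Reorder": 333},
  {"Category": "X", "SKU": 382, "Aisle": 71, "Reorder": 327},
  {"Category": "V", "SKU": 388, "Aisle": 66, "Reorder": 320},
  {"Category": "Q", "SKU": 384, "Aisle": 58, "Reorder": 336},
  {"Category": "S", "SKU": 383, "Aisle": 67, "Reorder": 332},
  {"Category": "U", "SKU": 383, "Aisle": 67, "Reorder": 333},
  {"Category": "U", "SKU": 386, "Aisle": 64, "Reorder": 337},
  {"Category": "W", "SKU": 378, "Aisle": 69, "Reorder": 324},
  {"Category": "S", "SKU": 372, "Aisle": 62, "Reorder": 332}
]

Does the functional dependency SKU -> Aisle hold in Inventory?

Yes

SKU=386: 2 rows → Aisle = 64, 64 ✓
SKU=371: 2 rows → Aisle = 67, 67 ✓
SKU=373: 1 row → Aisle = 59 ✓
SKU=382: 1 row → Aisle = 71 ✓
SKU=388: 1 row → Aisle = 66 ✓
SKU=384: 1 row → Aisle = 58 ✓
SKU=383: 2 rows → Aisle = 67, 67 ✓
SKU=378: 1 row → Aisle = 69 ✓
SKU=372: 1 row → Aisle = 62 ✓
Every SKU value is associated with a single Aisle value, so SKU -> Aisle holds.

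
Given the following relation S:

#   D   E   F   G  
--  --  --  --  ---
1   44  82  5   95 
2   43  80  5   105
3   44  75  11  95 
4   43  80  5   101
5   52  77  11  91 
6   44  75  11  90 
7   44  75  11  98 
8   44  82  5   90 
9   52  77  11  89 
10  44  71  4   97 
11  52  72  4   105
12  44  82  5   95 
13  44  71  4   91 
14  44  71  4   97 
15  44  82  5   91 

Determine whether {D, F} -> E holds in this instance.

(D=44, F=5): rows 1, 8, 12, 15 → E = 82, 82, 82, 82 ✓
(D=43, F=5): rows 2, 4 → E = 80, 80 ✓
(D=44, F=11): rows 3, 6, 7 → E = 75, 75, 75 ✓
(D=52, F=11): rows 5, 9 → E = 77, 77 ✓
(D=44, F=4): rows 10, 13, 14 → E = 71, 71, 71 ✓
(D=52, F=4): row 11 → E = 72 ✓
Every {D, F} value is associated with a single E value, so {D, F} -> E holds.

Yes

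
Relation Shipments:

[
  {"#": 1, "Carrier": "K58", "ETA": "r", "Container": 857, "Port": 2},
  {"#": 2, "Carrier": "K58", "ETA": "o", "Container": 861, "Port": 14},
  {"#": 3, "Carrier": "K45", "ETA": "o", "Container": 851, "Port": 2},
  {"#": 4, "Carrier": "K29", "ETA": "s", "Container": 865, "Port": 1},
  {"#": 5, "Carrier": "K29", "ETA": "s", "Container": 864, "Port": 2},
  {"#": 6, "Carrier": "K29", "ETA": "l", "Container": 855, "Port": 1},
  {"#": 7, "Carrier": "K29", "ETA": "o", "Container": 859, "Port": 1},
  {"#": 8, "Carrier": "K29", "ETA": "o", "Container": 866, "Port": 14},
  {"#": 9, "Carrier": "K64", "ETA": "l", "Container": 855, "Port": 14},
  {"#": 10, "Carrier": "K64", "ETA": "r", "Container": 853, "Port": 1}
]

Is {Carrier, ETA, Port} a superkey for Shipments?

Yes

All 10 rows have distinct {Carrier, ETA, Port} values, so {Carrier, ETA, Port} → (all attributes) holds and {Carrier, ETA, Port} is a superkey.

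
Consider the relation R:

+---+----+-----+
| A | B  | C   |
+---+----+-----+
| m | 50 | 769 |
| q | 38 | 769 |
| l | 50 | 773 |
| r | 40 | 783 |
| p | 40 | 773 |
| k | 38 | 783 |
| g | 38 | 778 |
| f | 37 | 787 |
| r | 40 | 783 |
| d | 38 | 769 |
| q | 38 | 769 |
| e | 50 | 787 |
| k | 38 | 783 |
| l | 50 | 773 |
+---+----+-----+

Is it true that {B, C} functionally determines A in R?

(B=50, C=769): 1 row → A = m ✓
(B=38, C=769): 3 rows → A takes values {q, d} — violation
(B=50, C=773): 2 rows → A = l, l ✓
(B=40, C=783): 2 rows → A = r, r ✓
(B=40, C=773): 1 row → A = p ✓
(B=38, C=783): 2 rows → A = k, k ✓
(B=38, C=778): 1 row → A = g ✓
(B=37, C=787): 1 row → A = f ✓
(B=50, C=787): 1 row → A = e ✓
Two rows agree on {B, C} but differ on A, so {B, C} -> A does not hold.

No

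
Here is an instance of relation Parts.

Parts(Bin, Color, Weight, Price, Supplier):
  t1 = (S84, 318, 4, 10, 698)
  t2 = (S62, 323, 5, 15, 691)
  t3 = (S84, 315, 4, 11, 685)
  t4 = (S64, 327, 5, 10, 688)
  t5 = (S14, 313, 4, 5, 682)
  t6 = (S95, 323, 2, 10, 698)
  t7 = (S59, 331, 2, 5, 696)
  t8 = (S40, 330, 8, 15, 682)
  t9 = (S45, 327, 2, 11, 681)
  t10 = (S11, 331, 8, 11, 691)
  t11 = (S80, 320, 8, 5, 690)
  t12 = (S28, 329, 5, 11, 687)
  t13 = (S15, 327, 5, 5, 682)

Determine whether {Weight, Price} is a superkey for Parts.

Yes

All 13 rows have distinct {Weight, Price} values, so {Weight, Price} → (all attributes) holds and {Weight, Price} is a superkey.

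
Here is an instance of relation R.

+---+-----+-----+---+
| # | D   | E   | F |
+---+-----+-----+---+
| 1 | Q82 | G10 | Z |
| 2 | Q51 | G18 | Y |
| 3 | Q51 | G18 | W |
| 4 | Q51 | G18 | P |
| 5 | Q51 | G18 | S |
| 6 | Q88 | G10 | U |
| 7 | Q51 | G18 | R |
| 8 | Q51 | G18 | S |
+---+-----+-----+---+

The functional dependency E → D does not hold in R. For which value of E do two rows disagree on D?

E=G10: rows 1, 6 → D takes values {Q82, Q88} — violation
E=G18: rows 2, 3, 4, 5, 7, 8 → D = Q51, Q51, Q51, Q51, Q51, Q51 ✓
The only E value with inconsistent D is E=G10.

G10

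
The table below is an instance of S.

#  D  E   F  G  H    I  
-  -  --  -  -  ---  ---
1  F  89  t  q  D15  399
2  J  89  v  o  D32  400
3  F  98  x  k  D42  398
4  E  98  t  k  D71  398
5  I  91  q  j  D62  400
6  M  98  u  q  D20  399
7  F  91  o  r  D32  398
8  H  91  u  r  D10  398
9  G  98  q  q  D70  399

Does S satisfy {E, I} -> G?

Yes

(E=89, I=399): row 1 → G = q ✓
(E=89, I=400): row 2 → G = o ✓
(E=98, I=398): rows 3, 4 → G = k, k ✓
(E=91, I=400): row 5 → G = j ✓
(E=98, I=399): rows 6, 9 → G = q, q ✓
(E=91, I=398): rows 7, 8 → G = r, r ✓
Every {E, I} value is associated with a single G value, so {E, I} -> G holds.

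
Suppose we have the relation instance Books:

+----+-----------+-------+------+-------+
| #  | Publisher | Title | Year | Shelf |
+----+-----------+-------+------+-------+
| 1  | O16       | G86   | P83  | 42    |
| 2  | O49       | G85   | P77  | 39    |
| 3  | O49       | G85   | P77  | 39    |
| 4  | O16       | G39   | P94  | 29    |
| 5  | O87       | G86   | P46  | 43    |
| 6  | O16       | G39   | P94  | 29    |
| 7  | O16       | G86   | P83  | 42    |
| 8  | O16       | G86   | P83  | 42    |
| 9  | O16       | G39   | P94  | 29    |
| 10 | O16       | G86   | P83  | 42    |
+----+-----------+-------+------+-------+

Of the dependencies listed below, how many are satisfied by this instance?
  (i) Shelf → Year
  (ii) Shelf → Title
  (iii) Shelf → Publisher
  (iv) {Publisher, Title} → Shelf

(i) Shelf → Year: every LHS value maps to a single RHS value — holds.
(ii) Shelf → Title: every LHS value maps to a single RHS value — holds.
(iii) Shelf → Publisher: every LHS value maps to a single RHS value — holds.
(iv) {Publisher, Title} → Shelf: every LHS value maps to a single RHS value — holds.
4 of the 4 dependencies hold.

4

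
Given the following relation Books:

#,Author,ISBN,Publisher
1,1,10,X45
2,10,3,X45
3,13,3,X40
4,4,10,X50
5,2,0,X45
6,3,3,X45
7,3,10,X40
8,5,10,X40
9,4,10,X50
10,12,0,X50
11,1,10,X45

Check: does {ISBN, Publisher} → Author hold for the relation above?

(ISBN=10, Publisher=X45): rows 1, 11 → Author = 1, 1 ✓
(ISBN=3, Publisher=X45): rows 2, 6 → Author takes values {10, 3} — violation
(ISBN=3, Publisher=X40): row 3 → Author = 13 ✓
(ISBN=10, Publisher=X50): rows 4, 9 → Author = 4, 4 ✓
(ISBN=0, Publisher=X45): row 5 → Author = 2 ✓
(ISBN=10, Publisher=X40): rows 7, 8 → Author takes values {3, 5} — violation
(ISBN=0, Publisher=X50): row 10 → Author = 12 ✓
Two rows agree on {ISBN, Publisher} but differ on Author, so {ISBN, Publisher} → Author does not hold.

No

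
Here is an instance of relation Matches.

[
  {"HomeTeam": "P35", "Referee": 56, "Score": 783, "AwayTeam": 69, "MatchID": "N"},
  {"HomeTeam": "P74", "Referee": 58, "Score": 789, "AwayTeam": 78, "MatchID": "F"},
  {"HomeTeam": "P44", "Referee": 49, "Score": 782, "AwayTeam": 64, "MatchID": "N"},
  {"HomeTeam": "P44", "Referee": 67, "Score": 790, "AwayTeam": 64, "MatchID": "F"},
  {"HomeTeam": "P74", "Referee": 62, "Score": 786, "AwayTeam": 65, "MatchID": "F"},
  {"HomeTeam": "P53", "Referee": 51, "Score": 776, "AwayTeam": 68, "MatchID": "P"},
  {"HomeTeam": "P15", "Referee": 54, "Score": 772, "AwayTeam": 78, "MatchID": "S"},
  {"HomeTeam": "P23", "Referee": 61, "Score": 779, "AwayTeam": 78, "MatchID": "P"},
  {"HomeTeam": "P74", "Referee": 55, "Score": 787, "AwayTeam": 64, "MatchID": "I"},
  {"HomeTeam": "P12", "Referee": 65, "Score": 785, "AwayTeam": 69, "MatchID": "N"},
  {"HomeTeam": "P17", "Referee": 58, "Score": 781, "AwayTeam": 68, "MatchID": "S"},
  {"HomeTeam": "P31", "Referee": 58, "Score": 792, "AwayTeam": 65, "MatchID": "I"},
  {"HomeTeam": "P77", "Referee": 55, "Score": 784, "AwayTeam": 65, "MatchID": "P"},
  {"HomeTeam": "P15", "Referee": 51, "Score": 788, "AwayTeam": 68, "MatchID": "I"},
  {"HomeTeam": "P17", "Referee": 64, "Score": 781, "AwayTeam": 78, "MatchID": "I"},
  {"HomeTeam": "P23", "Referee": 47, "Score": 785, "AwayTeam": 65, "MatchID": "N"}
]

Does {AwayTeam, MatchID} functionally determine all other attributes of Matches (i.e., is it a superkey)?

No

Two distinct rows share (AwayTeam=69, MatchID=N), so {AwayTeam, MatchID} does not determine every attribute — not a superkey.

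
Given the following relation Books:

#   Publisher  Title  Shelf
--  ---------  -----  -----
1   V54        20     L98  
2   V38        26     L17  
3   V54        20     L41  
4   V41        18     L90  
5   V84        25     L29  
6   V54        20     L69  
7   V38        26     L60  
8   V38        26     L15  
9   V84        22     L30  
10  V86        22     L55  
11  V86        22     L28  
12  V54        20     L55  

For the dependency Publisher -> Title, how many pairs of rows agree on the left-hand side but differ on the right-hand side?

1

Publisher=V54: all 4 rows agree on Title — 0 pairs.
Publisher=V38: all 3 rows agree on Title — 0 pairs.
Publisher=V84: violating pairs (5,9) — 1 pair.
Publisher=V86: all 2 rows agree on Title — 0 pairs.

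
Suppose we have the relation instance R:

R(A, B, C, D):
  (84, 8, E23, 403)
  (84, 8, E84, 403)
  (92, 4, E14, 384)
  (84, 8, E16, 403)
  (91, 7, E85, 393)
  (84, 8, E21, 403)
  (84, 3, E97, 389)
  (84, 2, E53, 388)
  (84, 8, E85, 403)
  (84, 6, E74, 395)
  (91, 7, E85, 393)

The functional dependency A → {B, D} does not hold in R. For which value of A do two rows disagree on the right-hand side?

A=84: 8 rows → {B,D} takes values {(8, 403), (3, 389), (2, 388), (6, 395)} — violation
A=92: 1 row → {B,D} = (4, 384) ✓
A=91: 2 rows → {B,D} = (7, 393), (7, 393) ✓
The only A value with inconsistent RHS is A=84.

84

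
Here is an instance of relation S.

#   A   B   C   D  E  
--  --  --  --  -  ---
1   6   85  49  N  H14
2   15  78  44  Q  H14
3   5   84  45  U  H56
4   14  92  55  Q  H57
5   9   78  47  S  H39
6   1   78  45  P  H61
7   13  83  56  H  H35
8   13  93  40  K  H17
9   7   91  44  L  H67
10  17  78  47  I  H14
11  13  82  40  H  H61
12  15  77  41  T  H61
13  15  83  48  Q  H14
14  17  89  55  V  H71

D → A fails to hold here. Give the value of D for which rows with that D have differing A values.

Q

D=N: row 1 → A = 6 ✓
D=Q: rows 2, 4, 13 → A takes values {15, 14} — violation
D=U: row 3 → A = 5 ✓
D=S: row 5 → A = 9 ✓
D=P: row 6 → A = 1 ✓
D=H: rows 7, 11 → A = 13, 13 ✓
D=K: row 8 → A = 13 ✓
D=L: row 9 → A = 7 ✓
D=I: row 10 → A = 17 ✓
D=T: row 12 → A = 15 ✓
D=V: row 14 → A = 17 ✓
The only D value with inconsistent A is D=Q.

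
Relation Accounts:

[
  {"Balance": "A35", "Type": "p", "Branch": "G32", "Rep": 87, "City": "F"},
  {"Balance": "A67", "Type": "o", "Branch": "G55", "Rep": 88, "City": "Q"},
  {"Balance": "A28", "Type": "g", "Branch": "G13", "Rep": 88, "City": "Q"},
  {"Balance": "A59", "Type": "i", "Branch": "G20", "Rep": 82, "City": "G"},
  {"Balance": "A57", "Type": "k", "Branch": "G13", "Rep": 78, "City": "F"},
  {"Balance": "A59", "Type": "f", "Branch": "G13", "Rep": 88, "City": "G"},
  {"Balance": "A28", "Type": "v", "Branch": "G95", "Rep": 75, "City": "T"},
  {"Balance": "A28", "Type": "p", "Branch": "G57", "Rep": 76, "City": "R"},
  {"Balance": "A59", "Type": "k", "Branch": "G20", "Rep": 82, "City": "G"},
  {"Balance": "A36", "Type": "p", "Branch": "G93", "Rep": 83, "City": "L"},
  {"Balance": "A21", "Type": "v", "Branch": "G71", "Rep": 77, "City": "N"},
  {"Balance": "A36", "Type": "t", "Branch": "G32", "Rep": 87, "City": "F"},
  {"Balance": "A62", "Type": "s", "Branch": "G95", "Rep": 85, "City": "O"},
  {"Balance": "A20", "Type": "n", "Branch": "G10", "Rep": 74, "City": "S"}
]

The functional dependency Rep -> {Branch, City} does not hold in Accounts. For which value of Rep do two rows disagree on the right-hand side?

Rep=87: 2 rows → {Branch,City} = (G32, F), (G32, F) ✓
Rep=88: 3 rows → {Branch,City} takes values {(G55, Q), (G13, Q), (G13, G)} — violation
Rep=82: 2 rows → {Branch,City} = (G20, G), (G20, G) ✓
Rep=78: 1 row → {Branch,City} = (G13, F) ✓
Rep=75: 1 row → {Branch,City} = (G95, T) ✓
Rep=76: 1 row → {Branch,City} = (G57, R) ✓
Rep=83: 1 row → {Branch,City} = (G93, L) ✓
Rep=77: 1 row → {Branch,City} = (G71, N) ✓
Rep=85: 1 row → {Branch,City} = (G95, O) ✓
Rep=74: 1 row → {Branch,City} = (G10, S) ✓
The only Rep value with inconsistent RHS is Rep=88.

88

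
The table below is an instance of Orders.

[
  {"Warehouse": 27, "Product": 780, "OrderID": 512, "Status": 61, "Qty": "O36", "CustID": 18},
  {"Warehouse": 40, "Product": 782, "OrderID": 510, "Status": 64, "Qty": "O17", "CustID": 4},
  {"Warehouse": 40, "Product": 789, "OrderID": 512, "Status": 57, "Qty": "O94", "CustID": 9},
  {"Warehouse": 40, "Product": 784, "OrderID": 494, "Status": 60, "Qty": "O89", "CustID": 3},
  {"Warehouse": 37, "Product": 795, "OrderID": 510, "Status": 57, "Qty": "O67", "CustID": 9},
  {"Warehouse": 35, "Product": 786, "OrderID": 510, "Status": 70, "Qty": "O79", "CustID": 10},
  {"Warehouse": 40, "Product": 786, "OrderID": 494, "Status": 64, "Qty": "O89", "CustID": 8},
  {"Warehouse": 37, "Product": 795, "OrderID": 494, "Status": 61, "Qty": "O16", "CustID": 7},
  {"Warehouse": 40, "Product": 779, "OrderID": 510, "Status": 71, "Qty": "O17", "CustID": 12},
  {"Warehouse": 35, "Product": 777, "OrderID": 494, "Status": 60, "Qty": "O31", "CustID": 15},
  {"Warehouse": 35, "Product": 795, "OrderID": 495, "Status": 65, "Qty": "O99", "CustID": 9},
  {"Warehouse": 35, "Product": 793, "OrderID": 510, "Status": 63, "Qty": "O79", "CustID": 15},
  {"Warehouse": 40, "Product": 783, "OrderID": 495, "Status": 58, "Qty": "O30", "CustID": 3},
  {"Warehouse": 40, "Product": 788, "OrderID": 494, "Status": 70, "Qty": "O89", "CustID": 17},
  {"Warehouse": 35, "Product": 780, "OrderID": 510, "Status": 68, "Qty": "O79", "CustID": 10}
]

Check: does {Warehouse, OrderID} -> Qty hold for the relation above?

(Warehouse=27, OrderID=512): 1 row → Qty = O36 ✓
(Warehouse=40, OrderID=510): 2 rows → Qty = O17, O17 ✓
(Warehouse=40, OrderID=512): 1 row → Qty = O94 ✓
(Warehouse=40, OrderID=494): 3 rows → Qty = O89, O89, O89 ✓
(Warehouse=37, OrderID=510): 1 row → Qty = O67 ✓
(Warehouse=35, OrderID=510): 3 rows → Qty = O79, O79, O79 ✓
(Warehouse=37, OrderID=494): 1 row → Qty = O16 ✓
(Warehouse=35, OrderID=494): 1 row → Qty = O31 ✓
(Warehouse=35, OrderID=495): 1 row → Qty = O99 ✓
(Warehouse=40, OrderID=495): 1 row → Qty = O30 ✓
Every {Warehouse, OrderID} value is associated with a single Qty value, so {Warehouse, OrderID} -> Qty holds.

Yes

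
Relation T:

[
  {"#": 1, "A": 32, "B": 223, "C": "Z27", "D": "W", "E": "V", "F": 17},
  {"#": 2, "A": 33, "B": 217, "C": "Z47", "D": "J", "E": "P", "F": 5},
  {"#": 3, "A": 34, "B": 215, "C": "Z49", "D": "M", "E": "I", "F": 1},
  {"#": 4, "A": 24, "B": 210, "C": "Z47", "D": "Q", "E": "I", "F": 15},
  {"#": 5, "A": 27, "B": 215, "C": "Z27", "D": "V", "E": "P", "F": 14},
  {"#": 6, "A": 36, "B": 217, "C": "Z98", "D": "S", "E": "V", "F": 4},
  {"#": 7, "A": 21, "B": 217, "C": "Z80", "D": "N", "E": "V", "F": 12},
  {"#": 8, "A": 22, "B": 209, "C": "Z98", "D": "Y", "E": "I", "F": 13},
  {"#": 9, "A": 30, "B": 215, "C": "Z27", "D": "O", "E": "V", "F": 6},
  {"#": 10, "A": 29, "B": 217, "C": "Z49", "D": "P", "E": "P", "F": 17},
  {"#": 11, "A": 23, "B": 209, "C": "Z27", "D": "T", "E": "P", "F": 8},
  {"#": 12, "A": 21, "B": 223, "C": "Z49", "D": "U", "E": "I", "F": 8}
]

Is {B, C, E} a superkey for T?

Yes

All 12 rows have distinct {B, C, E} values, so {B, C, E} → (all attributes) holds and {B, C, E} is a superkey.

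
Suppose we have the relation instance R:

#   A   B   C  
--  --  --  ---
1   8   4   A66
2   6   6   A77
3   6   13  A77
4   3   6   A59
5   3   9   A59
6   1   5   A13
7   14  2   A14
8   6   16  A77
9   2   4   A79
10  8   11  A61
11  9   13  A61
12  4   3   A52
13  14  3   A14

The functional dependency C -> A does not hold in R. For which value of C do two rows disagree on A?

C=A66: row 1 → A = 8 ✓
C=A77: rows 2, 3, 8 → A = 6, 6, 6 ✓
C=A59: rows 4, 5 → A = 3, 3 ✓
C=A13: row 6 → A = 1 ✓
C=A14: rows 7, 13 → A = 14, 14 ✓
C=A79: row 9 → A = 2 ✓
C=A61: rows 10, 11 → A takes values {8, 9} — violation
C=A52: row 12 → A = 4 ✓
The only C value with inconsistent A is C=A61.

A61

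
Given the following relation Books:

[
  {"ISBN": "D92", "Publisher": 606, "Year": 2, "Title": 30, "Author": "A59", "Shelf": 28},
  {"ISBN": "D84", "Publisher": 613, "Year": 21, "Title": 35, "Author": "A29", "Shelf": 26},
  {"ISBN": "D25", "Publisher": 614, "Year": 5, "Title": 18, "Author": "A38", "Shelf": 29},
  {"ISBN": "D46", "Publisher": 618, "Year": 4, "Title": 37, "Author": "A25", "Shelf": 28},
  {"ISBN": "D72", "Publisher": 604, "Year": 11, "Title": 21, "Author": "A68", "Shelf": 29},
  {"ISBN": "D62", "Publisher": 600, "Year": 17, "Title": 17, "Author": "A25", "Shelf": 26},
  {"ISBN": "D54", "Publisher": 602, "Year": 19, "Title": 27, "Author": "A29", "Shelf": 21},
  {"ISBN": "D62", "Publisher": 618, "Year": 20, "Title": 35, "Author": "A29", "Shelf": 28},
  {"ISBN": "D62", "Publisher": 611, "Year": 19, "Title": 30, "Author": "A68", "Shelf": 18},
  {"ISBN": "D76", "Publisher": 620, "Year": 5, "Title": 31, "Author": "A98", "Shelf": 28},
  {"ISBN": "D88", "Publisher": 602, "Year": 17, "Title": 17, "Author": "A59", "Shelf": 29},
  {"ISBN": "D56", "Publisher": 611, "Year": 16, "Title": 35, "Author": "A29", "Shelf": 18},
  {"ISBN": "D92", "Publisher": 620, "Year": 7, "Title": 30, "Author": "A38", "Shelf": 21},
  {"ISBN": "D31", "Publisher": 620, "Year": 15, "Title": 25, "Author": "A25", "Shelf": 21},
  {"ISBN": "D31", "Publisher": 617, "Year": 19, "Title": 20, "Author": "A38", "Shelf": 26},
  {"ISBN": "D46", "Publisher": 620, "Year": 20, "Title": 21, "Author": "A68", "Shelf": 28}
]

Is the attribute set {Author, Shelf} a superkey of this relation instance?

All 16 rows have distinct {Author, Shelf} values, so {Author, Shelf} → (all attributes) holds and {Author, Shelf} is a superkey.

Yes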